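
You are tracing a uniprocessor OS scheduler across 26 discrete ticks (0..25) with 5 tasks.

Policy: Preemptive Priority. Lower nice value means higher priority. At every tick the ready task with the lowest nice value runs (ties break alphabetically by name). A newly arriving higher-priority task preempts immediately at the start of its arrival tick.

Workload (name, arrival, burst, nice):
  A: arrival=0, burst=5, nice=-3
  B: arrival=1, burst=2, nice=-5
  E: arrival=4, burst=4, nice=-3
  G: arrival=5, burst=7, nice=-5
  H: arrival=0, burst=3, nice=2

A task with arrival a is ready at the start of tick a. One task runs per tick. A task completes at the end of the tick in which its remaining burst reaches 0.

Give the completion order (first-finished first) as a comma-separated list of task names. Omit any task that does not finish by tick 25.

completion order = B, G, A, E, H

t=0: ready={A,H} → run A
t=1: ready={A,B,H} → run B
t=2: ready={A,B,H} → run B
t=3: ready={A,H} → run A
t=4: ready={A,E,H} → run A
t=5: ready={A,E,G,H} → run G
t=6: ready={A,E,G,H} → run G
t=7: ready={A,E,G,H} → run G
t=8: ready={A,E,G,H} → run G
t=9: ready={A,E,G,H} → run G
t=10: ready={A,E,G,H} → run G
t=11: ready={A,E,G,H} → run G
t=12: ready={A,E,H} → run A
t=13: ready={A,E,H} → run A
t=14: ready={E,H} → run E
t=15: ready={E,H} → run E
t=16: ready={E,H} → run E
t=17: ready={E,H} → run E
t=18: ready={H} → run H
t=19: ready={H} → run H
t=20: ready={H} → run H
t=21: (idle)
t=22: (idle)
t=23: (idle)
t=24: (idle)
t=25: (idle)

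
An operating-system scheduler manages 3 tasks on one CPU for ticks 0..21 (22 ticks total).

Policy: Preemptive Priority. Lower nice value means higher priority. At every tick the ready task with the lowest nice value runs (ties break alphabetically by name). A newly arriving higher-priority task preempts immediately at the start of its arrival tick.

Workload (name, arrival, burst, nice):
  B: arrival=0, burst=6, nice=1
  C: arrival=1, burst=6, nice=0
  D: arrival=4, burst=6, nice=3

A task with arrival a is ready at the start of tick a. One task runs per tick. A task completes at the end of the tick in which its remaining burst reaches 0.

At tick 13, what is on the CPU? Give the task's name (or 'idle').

running at tick 13 = D

t=0: ready={B} → run B
t=1: ready={B,C} → run C
t=2: ready={B,C} → run C
t=3: ready={B,C} → run C
t=4: ready={B,C,D} → run C
t=5: ready={B,C,D} → run C
t=6: ready={B,C,D} → run C
t=7: ready={B,D} → run B
t=8: ready={B,D} → run B
t=9: ready={B,D} → run B
t=10: ready={B,D} → run B
t=11: ready={B,D} → run B
t=12: ready={D} → run D
t=13: ready={D} → run D
t=14: ready={D} → run D
t=15: ready={D} → run D
t=16: ready={D} → run D
t=17: ready={D} → run D
t=18: (idle)
t=19: (idle)
t=20: (idle)
t=21: (idle)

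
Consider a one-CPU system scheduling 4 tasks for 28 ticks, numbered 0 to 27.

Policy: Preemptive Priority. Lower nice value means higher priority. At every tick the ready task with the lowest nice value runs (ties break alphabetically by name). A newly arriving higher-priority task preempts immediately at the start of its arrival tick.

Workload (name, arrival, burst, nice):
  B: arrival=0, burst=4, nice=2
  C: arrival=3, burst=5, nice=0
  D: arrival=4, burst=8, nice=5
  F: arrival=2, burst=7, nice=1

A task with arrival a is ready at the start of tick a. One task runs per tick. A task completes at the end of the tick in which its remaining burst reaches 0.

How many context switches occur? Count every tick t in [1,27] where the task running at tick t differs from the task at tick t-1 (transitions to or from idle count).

context switches = 6

t=0: ready={B} → run B
t=1: ready={B} → run B
t=2: ready={B,F} → run F
t=3: ready={B,C,F} → run C
t=4: ready={B,C,D,F} → run C
t=5: ready={B,C,D,F} → run C
t=6: ready={B,C,D,F} → run C
t=7: ready={B,C,D,F} → run C
t=8: ready={B,D,F} → run F
t=9: ready={B,D,F} → run F
t=10: ready={B,D,F} → run F
t=11: ready={B,D,F} → run F
t=12: ready={B,D,F} → run F
t=13: ready={B,D,F} → run F
t=14: ready={B,D} → run B
t=15: ready={B,D} → run B
t=16: ready={D} → run D
t=17: ready={D} → run D
t=18: ready={D} → run D
t=19: ready={D} → run D
t=20: ready={D} → run D
t=21: ready={D} → run D
t=22: ready={D} → run D
t=23: ready={D} → run D
t=24: (idle)
t=25: (idle)
t=26: (idle)
t=27: (idle)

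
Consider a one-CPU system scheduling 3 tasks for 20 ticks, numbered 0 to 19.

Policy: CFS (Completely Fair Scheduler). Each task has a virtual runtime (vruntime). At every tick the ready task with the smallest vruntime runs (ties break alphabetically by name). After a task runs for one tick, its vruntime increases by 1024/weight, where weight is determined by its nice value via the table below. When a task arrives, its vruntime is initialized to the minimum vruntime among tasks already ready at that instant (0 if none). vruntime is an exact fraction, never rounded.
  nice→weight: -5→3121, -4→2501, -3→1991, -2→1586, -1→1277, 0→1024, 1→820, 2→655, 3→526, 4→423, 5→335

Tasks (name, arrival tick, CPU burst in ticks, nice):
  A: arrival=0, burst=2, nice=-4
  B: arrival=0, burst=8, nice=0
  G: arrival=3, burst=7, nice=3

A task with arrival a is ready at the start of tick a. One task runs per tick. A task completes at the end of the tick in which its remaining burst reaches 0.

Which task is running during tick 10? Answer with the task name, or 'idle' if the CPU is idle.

t=0: vr[A=0 B=0] → run A
t=1: vr[A=1024/2501 B=0] → run B
t=2: vr[A=1024/2501 B=1] → run A
t=3: vr[B=1 G=1] → run B
t=4: vr[B=2 G=1] → run G
t=5: vr[B=2 G=775/263] → run B
t=6: vr[B=3 G=775/263] → run G
t=7: vr[B=3 G=1287/263] → run B
t=8: vr[B=4 G=1287/263] → run B
t=9: vr[B=5 G=1287/263] → run G
t=10: vr[B=5 G=1799/263] → run B
t=11: vr[B=6 G=1799/263] → run B
t=12: vr[B=7 G=1799/263] → run G
t=13: vr[B=7 G=2311/263] → run B
t=14: vr[G=2311/263] → run G
t=15: vr[G=2823/263] → run G
t=16: vr[G=3335/263] → run G
t=17: (idle)
t=18: (idle)
t=19: (idle)

running at tick 10 = B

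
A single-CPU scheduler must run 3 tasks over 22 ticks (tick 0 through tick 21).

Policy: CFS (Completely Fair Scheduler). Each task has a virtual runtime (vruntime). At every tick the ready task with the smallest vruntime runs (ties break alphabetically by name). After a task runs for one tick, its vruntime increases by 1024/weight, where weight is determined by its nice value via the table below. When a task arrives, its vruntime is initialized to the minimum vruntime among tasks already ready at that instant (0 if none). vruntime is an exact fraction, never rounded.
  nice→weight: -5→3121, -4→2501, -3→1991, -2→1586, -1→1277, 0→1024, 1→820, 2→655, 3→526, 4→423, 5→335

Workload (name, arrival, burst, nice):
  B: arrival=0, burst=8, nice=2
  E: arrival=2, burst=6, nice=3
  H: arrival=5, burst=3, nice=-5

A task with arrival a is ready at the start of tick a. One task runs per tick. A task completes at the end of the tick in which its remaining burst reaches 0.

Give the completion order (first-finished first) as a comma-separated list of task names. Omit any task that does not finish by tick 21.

t=0: vr[B=0] → run B
t=1: vr[B=1024/655] → run B
t=2: vr[B=2048/655 E=2048/655] → run B
t=3: vr[B=3072/655 E=2048/655] → run E
t=4: vr[B=3072/655 E=873984/172265] → run B
t=5: vr[B=4096/655 E=873984/172265 H=873984/172265] → run E
t=6: vr[B=4096/655 E=1209344/172265 H=873984/172265] → run H
t=7: vr[B=4096/655 E=1209344/172265 H=2904103424/537639065] → run H
t=8: vr[B=4096/655 E=1209344/172265 H=3080502784/537639065] → run H
t=9: vr[B=4096/655 E=1209344/172265] → run B
t=10: vr[B=1024/131 E=1209344/172265] → run E
t=11: vr[B=1024/131 E=1544704/172265] → run B
t=12: vr[B=6144/655 E=1544704/172265] → run E
t=13: vr[B=6144/655 E=1880064/172265] → run B
t=14: vr[B=7168/655 E=1880064/172265] → run E
t=15: vr[B=7168/655 E=2215424/172265] → run B
t=16: vr[E=2215424/172265] → run E
t=17: (idle)
t=18: (idle)
t=19: (idle)
t=20: (idle)
t=21: (idle)

completion order = H, B, E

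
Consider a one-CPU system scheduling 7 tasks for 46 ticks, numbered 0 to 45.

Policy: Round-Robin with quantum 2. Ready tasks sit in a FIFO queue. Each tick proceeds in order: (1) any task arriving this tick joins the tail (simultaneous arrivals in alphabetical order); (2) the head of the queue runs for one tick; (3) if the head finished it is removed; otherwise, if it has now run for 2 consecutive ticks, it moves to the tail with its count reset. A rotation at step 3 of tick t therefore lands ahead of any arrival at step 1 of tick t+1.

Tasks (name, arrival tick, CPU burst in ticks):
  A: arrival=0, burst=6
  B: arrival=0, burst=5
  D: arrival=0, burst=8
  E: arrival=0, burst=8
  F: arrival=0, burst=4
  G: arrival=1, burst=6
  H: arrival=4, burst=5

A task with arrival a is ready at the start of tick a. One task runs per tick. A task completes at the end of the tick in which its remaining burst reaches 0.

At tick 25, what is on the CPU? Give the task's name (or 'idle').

t=0: queue=[A,B,D,E,F] q_used=0 → run A
t=1: queue=[A,B,D,E,F,G] q_used=1 → run A
t=2: queue=[B,D,E,F,G,A] q_used=0 → run B
t=3: queue=[B,D,E,F,G,A] q_used=1 → run B
t=4: queue=[D,E,F,G,A,B,H] q_used=0 → run D
t=5: queue=[D,E,F,G,A,B,H] q_used=1 → run D
t=6: queue=[E,F,G,A,B,H,D] q_used=0 → run E
t=7: queue=[E,F,G,A,B,H,D] q_used=1 → run E
t=8: queue=[F,G,A,B,H,D,E] q_used=0 → run F
t=9: queue=[F,G,A,B,H,D,E] q_used=1 → run F
t=10: queue=[G,A,B,H,D,E,F] q_used=0 → run G
t=11: queue=[G,A,B,H,D,E,F] q_used=1 → run G
t=12: queue=[A,B,H,D,E,F,G] q_used=0 → run A
t=13: queue=[A,B,H,D,E,F,G] q_used=1 → run A
t=14: queue=[B,H,D,E,F,G,A] q_used=0 → run B
t=15: queue=[B,H,D,E,F,G,A] q_used=1 → run B
t=16: queue=[H,D,E,F,G,A,B] q_used=0 → run H
t=17: queue=[H,D,E,F,G,A,B] q_used=1 → run H
t=18: queue=[D,E,F,G,A,B,H] q_used=0 → run D
t=19: queue=[D,E,F,G,A,B,H] q_used=1 → run D
t=20: queue=[E,F,G,A,B,H,D] q_used=0 → run E
t=21: queue=[E,F,G,A,B,H,D] q_used=1 → run E
t=22: queue=[F,G,A,B,H,D,E] q_used=0 → run F
t=23: queue=[F,G,A,B,H,D,E] q_used=1 → run F
t=24: queue=[G,A,B,H,D,E] q_used=0 → run G
t=25: queue=[G,A,B,H,D,E] q_used=1 → run G
t=26: queue=[A,B,H,D,E,G] q_used=0 → run A
t=27: queue=[A,B,H,D,E,G] q_used=1 → run A
t=28: queue=[B,H,D,E,G] q_used=0 → run B
t=29: queue=[H,D,E,G] q_used=0 → run H
t=30: queue=[H,D,E,G] q_used=1 → run H
t=31: queue=[D,E,G,H] q_used=0 → run D
t=32: queue=[D,E,G,H] q_used=1 → run D
t=33: queue=[E,G,H,D] q_used=0 → run E
t=34: queue=[E,G,H,D] q_used=1 → run E
t=35: queue=[G,H,D,E] q_used=0 → run G
t=36: queue=[G,H,D,E] q_used=1 → run G
t=37: queue=[H,D,E] q_used=0 → run H
t=38: queue=[D,E] q_used=0 → run D
t=39: queue=[D,E] q_used=1 → run D
t=40: queue=[E] q_used=0 → run E
t=41: queue=[E] q_used=1 → run E
t=42: (idle)
t=43: (idle)
t=44: (idle)
t=45: (idle)

running at tick 25 = G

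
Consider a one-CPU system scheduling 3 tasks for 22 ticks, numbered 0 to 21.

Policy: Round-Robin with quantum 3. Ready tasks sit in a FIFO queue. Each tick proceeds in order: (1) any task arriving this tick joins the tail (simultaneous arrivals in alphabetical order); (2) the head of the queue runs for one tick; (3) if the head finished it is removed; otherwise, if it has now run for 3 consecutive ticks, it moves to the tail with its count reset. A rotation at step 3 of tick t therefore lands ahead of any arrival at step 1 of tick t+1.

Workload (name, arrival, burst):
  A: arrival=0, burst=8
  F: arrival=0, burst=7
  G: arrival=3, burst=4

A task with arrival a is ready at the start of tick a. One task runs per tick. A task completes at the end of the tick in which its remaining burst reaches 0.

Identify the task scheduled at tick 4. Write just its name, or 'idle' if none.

t=0: queue=[A,F] q_used=0 → run A
t=1: queue=[A,F] q_used=1 → run A
t=2: queue=[A,F] q_used=2 → run A
t=3: queue=[F,A,G] q_used=0 → run F
t=4: queue=[F,A,G] q_used=1 → run F
t=5: queue=[F,A,G] q_used=2 → run F
t=6: queue=[A,G,F] q_used=0 → run A
t=7: queue=[A,G,F] q_used=1 → run A
t=8: queue=[A,G,F] q_used=2 → run A
t=9: queue=[G,F,A] q_used=0 → run G
t=10: queue=[G,F,A] q_used=1 → run G
t=11: queue=[G,F,A] q_used=2 → run G
t=12: queue=[F,A,G] q_used=0 → run F
t=13: queue=[F,A,G] q_used=1 → run F
t=14: queue=[F,A,G] q_used=2 → run F
t=15: queue=[A,G,F] q_used=0 → run A
t=16: queue=[A,G,F] q_used=1 → run A
t=17: queue=[G,F] q_used=0 → run G
t=18: queue=[F] q_used=0 → run F
t=19: (idle)
t=20: (idle)
t=21: (idle)

running at tick 4 = F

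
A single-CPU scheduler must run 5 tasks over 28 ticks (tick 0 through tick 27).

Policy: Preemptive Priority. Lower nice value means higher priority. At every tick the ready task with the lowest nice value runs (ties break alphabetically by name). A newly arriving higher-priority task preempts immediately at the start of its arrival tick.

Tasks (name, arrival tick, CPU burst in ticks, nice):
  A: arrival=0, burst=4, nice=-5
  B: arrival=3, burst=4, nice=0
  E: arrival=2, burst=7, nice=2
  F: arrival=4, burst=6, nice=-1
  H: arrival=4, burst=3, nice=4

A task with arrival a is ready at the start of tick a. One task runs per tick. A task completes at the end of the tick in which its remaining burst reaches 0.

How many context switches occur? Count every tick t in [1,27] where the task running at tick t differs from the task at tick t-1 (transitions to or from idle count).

t=0: ready={A} → run A
t=1: ready={A} → run A
t=2: ready={A,E} → run A
t=3: ready={A,B,E} → run A
t=4: ready={B,E,F,H} → run F
t=5: ready={B,E,F,H} → run F
t=6: ready={B,E,F,H} → run F
t=7: ready={B,E,F,H} → run F
t=8: ready={B,E,F,H} → run F
t=9: ready={B,E,F,H} → run F
t=10: ready={B,E,H} → run B
t=11: ready={B,E,H} → run B
t=12: ready={B,E,H} → run B
t=13: ready={B,E,H} → run B
t=14: ready={E,H} → run E
t=15: ready={E,H} → run E
t=16: ready={E,H} → run E
t=17: ready={E,H} → run E
t=18: ready={E,H} → run E
t=19: ready={E,H} → run E
t=20: ready={E,H} → run E
t=21: ready={H} → run H
t=22: ready={H} → run H
t=23: ready={H} → run H
t=24: (idle)
t=25: (idle)
t=26: (idle)
t=27: (idle)

context switches = 5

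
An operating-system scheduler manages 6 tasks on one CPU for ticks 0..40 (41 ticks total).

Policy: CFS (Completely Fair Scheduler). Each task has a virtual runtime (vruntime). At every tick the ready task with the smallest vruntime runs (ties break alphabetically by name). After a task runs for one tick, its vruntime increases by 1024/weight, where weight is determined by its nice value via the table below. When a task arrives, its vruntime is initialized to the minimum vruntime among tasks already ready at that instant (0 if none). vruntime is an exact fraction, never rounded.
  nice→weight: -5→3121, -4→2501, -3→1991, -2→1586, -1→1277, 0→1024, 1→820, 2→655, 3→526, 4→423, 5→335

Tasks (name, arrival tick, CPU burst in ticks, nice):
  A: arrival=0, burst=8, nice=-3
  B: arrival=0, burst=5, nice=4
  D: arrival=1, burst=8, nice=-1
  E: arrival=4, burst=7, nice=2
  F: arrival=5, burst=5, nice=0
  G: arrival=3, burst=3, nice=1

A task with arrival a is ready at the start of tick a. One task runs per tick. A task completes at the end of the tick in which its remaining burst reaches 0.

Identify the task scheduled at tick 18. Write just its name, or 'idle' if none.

running at tick 18 = A

t=0: vr[A=0 B=0] → run A
t=1: vr[A=1024/1991 B=0 D=0] → run B
t=2: vr[A=1024/1991 B=1024/423 D=0] → run D
t=3: vr[A=1024/1991 B=1024/423 D=1024/1277 G=1024/1991] → run A
t=4: vr[A=2048/1991 B=1024/423 D=1024/1277 E=1024/1991 G=1024/1991] → run E
t=5: vr[A=2048/1991 B=1024/423 D=1024/1277 E=2709504/1304105 F=1024/1991 G=1024/1991] → run F
t=6: vr[A=2048/1991 B=1024/423 D=1024/1277 E=2709504/1304105 F=3015/1991 G=1024/1991] → run G
t=7: vr[A=2048/1991 B=1024/423 D=1024/1277 E=2709504/1304105 F=3015/1991 G=719616/408155] → run D
t=8: vr[A=2048/1991 B=1024/423 D=2048/1277 E=2709504/1304105 F=3015/1991 G=719616/408155] → run A
t=9: vr[A=3072/1991 B=1024/423 D=2048/1277 E=2709504/1304105 F=3015/1991 G=719616/408155] → run F
t=10: vr[A=3072/1991 B=1024/423 D=2048/1277 E=2709504/1304105 F=5006/1991 G=719616/408155] → run A
t=11: vr[A=4096/1991 B=1024/423 D=2048/1277 E=2709504/1304105 F=5006/1991 G=719616/408155] → run D
t=12: vr[A=4096/1991 B=1024/423 D=3072/1277 E=2709504/1304105 F=5006/1991 G=719616/408155] → run G
t=13: vr[A=4096/1991 B=1024/423 D=3072/1277 E=2709504/1304105 F=5006/1991 G=1229312/408155] → run A
t=14: vr[A=5120/1991 B=1024/423 D=3072/1277 E=2709504/1304105 F=5006/1991 G=1229312/408155] → run E
t=15: vr[A=5120/1991 B=1024/423 D=3072/1277 E=4748288/1304105 F=5006/1991 G=1229312/408155] → run D
t=16: vr[A=5120/1991 B=1024/423 D=4096/1277 E=4748288/1304105 F=5006/1991 G=1229312/408155] → run B
t=17: vr[A=5120/1991 B=2048/423 D=4096/1277 E=4748288/1304105 F=5006/1991 G=1229312/408155] → run F
t=18: vr[A=5120/1991 B=2048/423 D=4096/1277 E=4748288/1304105 F=6997/1991 G=1229312/408155] → run A
t=19: vr[A=6144/1991 B=2048/423 D=4096/1277 E=4748288/1304105 F=6997/1991 G=1229312/408155] → run G
t=20: vr[A=6144/1991 B=2048/423 D=4096/1277 E=4748288/1304105 F=6997/1991] → run A
t=21: vr[A=7168/1991 B=2048/423 D=4096/1277 E=4748288/1304105 F=6997/1991] → run D
t=22: vr[A=7168/1991 B=2048/423 D=5120/1277 E=4748288/1304105 F=6997/1991] → run F
t=23: vr[A=7168/1991 B=2048/423 D=5120/1277 E=4748288/1304105 F=8988/1991] → run A
t=24: vr[B=2048/423 D=5120/1277 E=4748288/1304105 F=8988/1991] → run E
t=25: vr[B=2048/423 D=5120/1277 E=6787072/1304105 F=8988/1991] → run D
t=26: vr[B=2048/423 D=6144/1277 E=6787072/1304105 F=8988/1991] → run F
t=27: vr[B=2048/423 D=6144/1277 E=6787072/1304105] → run D
t=28: vr[B=2048/423 D=7168/1277 E=6787072/1304105] → run B
t=29: vr[B=1024/141 D=7168/1277 E=6787072/1304105] → run E
t=30: vr[B=1024/141 D=7168/1277 E=8825856/1304105] → run D
t=31: vr[B=1024/141 E=8825856/1304105] → run E
t=32: vr[B=1024/141 E=2172928/260821] → run B
t=33: vr[B=4096/423 E=2172928/260821] → run E
t=34: vr[B=4096/423 E=12903424/1304105] → run B
t=35: vr[E=12903424/1304105] → run E
t=36: (idle)
t=37: (idle)
t=38: (idle)
t=39: (idle)
t=40: (idle)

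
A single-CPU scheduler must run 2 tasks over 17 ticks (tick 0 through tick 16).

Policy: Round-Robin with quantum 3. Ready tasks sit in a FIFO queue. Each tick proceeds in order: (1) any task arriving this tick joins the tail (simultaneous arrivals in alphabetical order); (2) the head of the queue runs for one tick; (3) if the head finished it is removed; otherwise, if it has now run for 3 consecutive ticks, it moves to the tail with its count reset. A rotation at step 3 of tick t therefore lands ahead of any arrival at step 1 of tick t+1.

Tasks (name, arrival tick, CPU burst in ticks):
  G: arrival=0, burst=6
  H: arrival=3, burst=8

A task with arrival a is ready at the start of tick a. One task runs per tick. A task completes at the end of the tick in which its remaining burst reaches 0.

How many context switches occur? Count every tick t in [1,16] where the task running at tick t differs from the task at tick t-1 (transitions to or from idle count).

context switches = 2

t=0: queue=[G] q_used=0 → run G
t=1: queue=[G] q_used=1 → run G
t=2: queue=[G] q_used=2 → run G
t=3: queue=[G,H] q_used=0 → run G
t=4: queue=[G,H] q_used=1 → run G
t=5: queue=[G,H] q_used=2 → run G
t=6: queue=[H] q_used=0 → run H
t=7: queue=[H] q_used=1 → run H
t=8: queue=[H] q_used=2 → run H
t=9: queue=[H] q_used=0 → run H
t=10: queue=[H] q_used=1 → run H
t=11: queue=[H] q_used=2 → run H
t=12: queue=[H] q_used=0 → run H
t=13: queue=[H] q_used=1 → run H
t=14: (idle)
t=15: (idle)
t=16: (idle)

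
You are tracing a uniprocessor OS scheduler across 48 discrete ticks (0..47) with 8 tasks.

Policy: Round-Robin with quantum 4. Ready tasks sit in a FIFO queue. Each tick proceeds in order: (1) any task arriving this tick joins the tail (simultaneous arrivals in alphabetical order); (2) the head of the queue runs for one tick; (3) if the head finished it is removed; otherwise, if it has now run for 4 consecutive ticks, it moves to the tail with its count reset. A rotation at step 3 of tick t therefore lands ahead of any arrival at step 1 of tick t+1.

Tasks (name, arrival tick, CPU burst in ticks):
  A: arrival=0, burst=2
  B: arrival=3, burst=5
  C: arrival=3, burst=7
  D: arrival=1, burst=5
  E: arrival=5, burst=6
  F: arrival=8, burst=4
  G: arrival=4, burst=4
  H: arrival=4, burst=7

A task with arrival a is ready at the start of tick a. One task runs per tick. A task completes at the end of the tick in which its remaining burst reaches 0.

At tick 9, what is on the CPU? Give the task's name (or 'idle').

t=0: queue=[A] q_used=0 → run A
t=1: queue=[A,D] q_used=1 → run A
t=2: queue=[D] q_used=0 → run D
t=3: queue=[D,B,C] q_used=1 → run D
t=4: queue=[D,B,C,G,H] q_used=2 → run D
t=5: queue=[D,B,C,G,H,E] q_used=3 → run D
t=6: queue=[B,C,G,H,E,D] q_used=0 → run B
t=7: queue=[B,C,G,H,E,D] q_used=1 → run B
t=8: queue=[B,C,G,H,E,D,F] q_used=2 → run B
t=9: queue=[B,C,G,H,E,D,F] q_used=3 → run B
t=10: queue=[C,G,H,E,D,F,B] q_used=0 → run C
t=11: queue=[C,G,H,E,D,F,B] q_used=1 → run C
t=12: queue=[C,G,H,E,D,F,B] q_used=2 → run C
t=13: queue=[C,G,H,E,D,F,B] q_used=3 → run C
t=14: queue=[G,H,E,D,F,B,C] q_used=0 → run G
t=15: queue=[G,H,E,D,F,B,C] q_used=1 → run G
t=16: queue=[G,H,E,D,F,B,C] q_used=2 → run G
t=17: queue=[G,H,E,D,F,B,C] q_used=3 → run G
t=18: queue=[H,E,D,F,B,C] q_used=0 → run H
t=19: queue=[H,E,D,F,B,C] q_used=1 → run H
t=20: queue=[H,E,D,F,B,C] q_used=2 → run H
t=21: queue=[H,E,D,F,B,C] q_used=3 → run H
t=22: queue=[E,D,F,B,C,H] q_used=0 → run E
t=23: queue=[E,D,F,B,C,H] q_used=1 → run E
t=24: queue=[E,D,F,B,C,H] q_used=2 → run E
t=25: queue=[E,D,F,B,C,H] q_used=3 → run E
t=26: queue=[D,F,B,C,H,E] q_used=0 → run D
t=27: queue=[F,B,C,H,E] q_used=0 → run F
t=28: queue=[F,B,C,H,E] q_used=1 → run F
t=29: queue=[F,B,C,H,E] q_used=2 → run F
t=30: queue=[F,B,C,H,E] q_used=3 → run F
t=31: queue=[B,C,H,E] q_used=0 → run B
t=32: queue=[C,H,E] q_used=0 → run C
t=33: queue=[C,H,E] q_used=1 → run C
t=34: queue=[C,H,E] q_used=2 → run C
t=35: queue=[H,E] q_used=0 → run H
t=36: queue=[H,E] q_used=1 → run H
t=37: queue=[H,E] q_used=2 → run H
t=38: queue=[E] q_used=0 → run E
t=39: queue=[E] q_used=1 → run E
t=40: (idle)
t=41: (idle)
t=42: (idle)
t=43: (idle)
t=44: (idle)
t=45: (idle)
t=46: (idle)
t=47: (idle)

running at tick 9 = B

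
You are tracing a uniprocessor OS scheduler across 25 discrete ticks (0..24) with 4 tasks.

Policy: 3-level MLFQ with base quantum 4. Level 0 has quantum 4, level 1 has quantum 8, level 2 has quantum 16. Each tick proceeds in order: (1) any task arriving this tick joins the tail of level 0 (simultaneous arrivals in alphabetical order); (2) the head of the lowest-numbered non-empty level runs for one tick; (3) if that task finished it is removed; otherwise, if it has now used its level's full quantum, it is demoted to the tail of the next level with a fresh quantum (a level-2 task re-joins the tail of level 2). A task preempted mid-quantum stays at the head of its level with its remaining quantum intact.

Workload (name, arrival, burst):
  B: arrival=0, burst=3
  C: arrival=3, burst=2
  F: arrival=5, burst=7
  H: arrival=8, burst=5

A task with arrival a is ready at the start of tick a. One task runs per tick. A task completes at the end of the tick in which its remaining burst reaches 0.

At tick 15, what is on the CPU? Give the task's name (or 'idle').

t=0: L0/L1/L2 = B/-/- → run B
t=1: L0/L1/L2 = B/-/- → run B
t=2: L0/L1/L2 = B/-/- → run B
t=3: L0/L1/L2 = C/-/- → run C
t=4: L0/L1/L2 = C/-/- → run C
t=5: L0/L1/L2 = F/-/- → run F
t=6: L0/L1/L2 = F/-/- → run F
t=7: L0/L1/L2 = F/-/- → run F
t=8: L0/L1/L2 = FH/-/- → run F
t=9: L0/L1/L2 = H/F/- → run H
t=10: L0/L1/L2 = H/F/- → run H
t=11: L0/L1/L2 = H/F/- → run H
t=12: L0/L1/L2 = H/F/- → run H
t=13: L0/L1/L2 = -/FH/- → run F
t=14: L0/L1/L2 = -/FH/- → run F
t=15: L0/L1/L2 = -/FH/- → run F
t=16: L0/L1/L2 = -/H/- → run H
t=17: (idle)
t=18: (idle)
t=19: (idle)
t=20: (idle)
t=21: (idle)
t=22: (idle)
t=23: (idle)
t=24: (idle)

running at tick 15 = F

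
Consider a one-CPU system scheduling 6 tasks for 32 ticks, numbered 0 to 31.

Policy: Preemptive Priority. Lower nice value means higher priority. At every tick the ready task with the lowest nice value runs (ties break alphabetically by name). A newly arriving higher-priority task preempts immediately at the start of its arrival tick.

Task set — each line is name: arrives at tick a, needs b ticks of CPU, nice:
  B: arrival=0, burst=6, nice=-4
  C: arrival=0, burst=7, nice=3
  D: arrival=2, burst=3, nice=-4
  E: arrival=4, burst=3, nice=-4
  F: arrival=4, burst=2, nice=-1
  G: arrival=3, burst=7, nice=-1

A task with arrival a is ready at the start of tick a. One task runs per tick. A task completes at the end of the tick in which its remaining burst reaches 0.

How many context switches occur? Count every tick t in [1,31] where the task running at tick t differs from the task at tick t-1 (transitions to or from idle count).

context switches = 6

t=0: ready={B,C} → run B
t=1: ready={B,C} → run B
t=2: ready={B,C,D} → run B
t=3: ready={B,C,D,G} → run B
t=4: ready={B,C,D,E,F,G} → run B
t=5: ready={B,C,D,E,F,G} → run B
t=6: ready={C,D,E,F,G} → run D
t=7: ready={C,D,E,F,G} → run D
t=8: ready={C,D,E,F,G} → run D
t=9: ready={C,E,F,G} → run E
t=10: ready={C,E,F,G} → run E
t=11: ready={C,E,F,G} → run E
t=12: ready={C,F,G} → run F
t=13: ready={C,F,G} → run F
t=14: ready={C,G} → run G
t=15: ready={C,G} → run G
t=16: ready={C,G} → run G
t=17: ready={C,G} → run G
t=18: ready={C,G} → run G
t=19: ready={C,G} → run G
t=20: ready={C,G} → run G
t=21: ready={C} → run C
t=22: ready={C} → run C
t=23: ready={C} → run C
t=24: ready={C} → run C
t=25: ready={C} → run C
t=26: ready={C} → run C
t=27: ready={C} → run C
t=28: (idle)
t=29: (idle)
t=30: (idle)
t=31: (idle)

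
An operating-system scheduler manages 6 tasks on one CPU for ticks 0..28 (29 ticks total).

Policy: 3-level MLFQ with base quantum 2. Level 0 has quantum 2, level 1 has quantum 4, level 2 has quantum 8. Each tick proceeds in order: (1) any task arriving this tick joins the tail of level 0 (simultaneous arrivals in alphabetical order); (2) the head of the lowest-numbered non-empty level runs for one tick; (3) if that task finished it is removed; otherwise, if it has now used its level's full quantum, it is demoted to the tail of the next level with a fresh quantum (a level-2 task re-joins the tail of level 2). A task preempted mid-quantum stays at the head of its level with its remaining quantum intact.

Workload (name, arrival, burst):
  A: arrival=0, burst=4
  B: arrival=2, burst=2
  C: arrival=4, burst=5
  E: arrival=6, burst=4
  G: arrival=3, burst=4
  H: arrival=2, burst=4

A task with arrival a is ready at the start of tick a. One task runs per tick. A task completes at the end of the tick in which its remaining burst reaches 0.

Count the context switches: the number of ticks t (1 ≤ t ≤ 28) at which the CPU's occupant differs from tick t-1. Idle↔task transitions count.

context switches = 11

t=0: L0/L1/L2 = A/-/- → run A
t=1: L0/L1/L2 = A/-/- → run A
t=2: L0/L1/L2 = BH/A/- → run B
t=3: L0/L1/L2 = BHG/A/- → run B
t=4: L0/L1/L2 = HGC/A/- → run H
t=5: L0/L1/L2 = HGC/A/- → run H
t=6: L0/L1/L2 = GCE/AH/- → run G
t=7: L0/L1/L2 = GCE/AH/- → run G
t=8: L0/L1/L2 = CE/AHG/- → run C
t=9: L0/L1/L2 = CE/AHG/- → run C
t=10: L0/L1/L2 = E/AHGC/- → run E
t=11: L0/L1/L2 = E/AHGC/- → run E
t=12: L0/L1/L2 = -/AHGCE/- → run A
t=13: L0/L1/L2 = -/AHGCE/- → run A
t=14: L0/L1/L2 = -/HGCE/- → run H
t=15: L0/L1/L2 = -/HGCE/- → run H
t=16: L0/L1/L2 = -/GCE/- → run G
t=17: L0/L1/L2 = -/GCE/- → run G
t=18: L0/L1/L2 = -/CE/- → run C
t=19: L0/L1/L2 = -/CE/- → run C
t=20: L0/L1/L2 = -/CE/- → run C
t=21: L0/L1/L2 = -/E/- → run E
t=22: L0/L1/L2 = -/E/- → run E
t=23: (idle)
t=24: (idle)
t=25: (idle)
t=26: (idle)
t=27: (idle)
t=28: (idle)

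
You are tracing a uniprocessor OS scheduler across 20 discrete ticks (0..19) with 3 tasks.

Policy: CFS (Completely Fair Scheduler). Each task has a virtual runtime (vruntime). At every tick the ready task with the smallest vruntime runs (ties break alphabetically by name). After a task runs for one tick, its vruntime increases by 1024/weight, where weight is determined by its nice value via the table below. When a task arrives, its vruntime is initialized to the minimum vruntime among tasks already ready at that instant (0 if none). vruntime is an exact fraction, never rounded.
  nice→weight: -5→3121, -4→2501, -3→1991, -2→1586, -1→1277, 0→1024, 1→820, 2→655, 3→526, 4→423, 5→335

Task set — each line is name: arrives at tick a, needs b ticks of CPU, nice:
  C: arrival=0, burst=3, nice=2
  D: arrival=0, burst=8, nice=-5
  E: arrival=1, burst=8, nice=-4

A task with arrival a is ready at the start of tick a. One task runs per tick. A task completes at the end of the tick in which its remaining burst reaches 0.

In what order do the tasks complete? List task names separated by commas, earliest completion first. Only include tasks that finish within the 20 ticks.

t=0: vr[C=0 D=0] → run C
t=1: vr[C=1024/655 D=0 E=0] → run D
t=2: vr[C=1024/655 D=1024/3121 E=0] → run E
t=3: vr[C=1024/655 D=1024/3121 E=1024/2501] → run D
t=4: vr[C=1024/655 D=2048/3121 E=1024/2501] → run E
t=5: vr[C=1024/655 D=2048/3121 E=2048/2501] → run D
t=6: vr[C=1024/655 D=3072/3121 E=2048/2501] → run E
t=7: vr[C=1024/655 D=3072/3121 E=3072/2501] → run D
t=8: vr[C=1024/655 D=4096/3121 E=3072/2501] → run E
t=9: vr[C=1024/655 D=4096/3121 E=4096/2501] → run D
t=10: vr[C=1024/655 D=5120/3121 E=4096/2501] → run C
t=11: vr[C=2048/655 D=5120/3121 E=4096/2501] → run E
t=12: vr[C=2048/655 D=5120/3121 E=5120/2501] → run D
t=13: vr[C=2048/655 D=6144/3121 E=5120/2501] → run D
t=14: vr[C=2048/655 D=7168/3121 E=5120/2501] → run E
t=15: vr[C=2048/655 D=7168/3121 E=6144/2501] → run D
t=16: vr[C=2048/655 E=6144/2501] → run E
t=17: vr[C=2048/655 E=7168/2501] → run E
t=18: vr[C=2048/655] → run C
t=19: (idle)

completion order = D, E, C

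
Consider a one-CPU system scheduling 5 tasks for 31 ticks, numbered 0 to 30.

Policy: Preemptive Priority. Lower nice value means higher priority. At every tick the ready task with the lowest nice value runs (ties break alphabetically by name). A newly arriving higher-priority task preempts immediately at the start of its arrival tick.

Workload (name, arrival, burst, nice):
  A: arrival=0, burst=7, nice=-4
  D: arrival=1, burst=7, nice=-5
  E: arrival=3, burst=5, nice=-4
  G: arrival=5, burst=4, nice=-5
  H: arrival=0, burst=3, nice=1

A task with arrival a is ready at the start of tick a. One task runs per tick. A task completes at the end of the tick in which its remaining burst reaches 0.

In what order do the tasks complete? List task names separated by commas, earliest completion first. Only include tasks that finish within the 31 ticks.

t=0: ready={A,H} → run A
t=1: ready={A,D,H} → run D
t=2: ready={A,D,H} → run D
t=3: ready={A,D,E,H} → run D
t=4: ready={A,D,E,H} → run D
t=5: ready={A,D,E,G,H} → run D
t=6: ready={A,D,E,G,H} → run D
t=7: ready={A,D,E,G,H} → run D
t=8: ready={A,E,G,H} → run G
t=9: ready={A,E,G,H} → run G
t=10: ready={A,E,G,H} → run G
t=11: ready={A,E,G,H} → run G
t=12: ready={A,E,H} → run A
t=13: ready={A,E,H} → run A
t=14: ready={A,E,H} → run A
t=15: ready={A,E,H} → run A
t=16: ready={A,E,H} → run A
t=17: ready={A,E,H} → run A
t=18: ready={E,H} → run E
t=19: ready={E,H} → run E
t=20: ready={E,H} → run E
t=21: ready={E,H} → run E
t=22: ready={E,H} → run E
t=23: ready={H} → run H
t=24: ready={H} → run H
t=25: ready={H} → run H
t=26: (idle)
t=27: (idle)
t=28: (idle)
t=29: (idle)
t=30: (idle)

completion order = D, G, A, E, H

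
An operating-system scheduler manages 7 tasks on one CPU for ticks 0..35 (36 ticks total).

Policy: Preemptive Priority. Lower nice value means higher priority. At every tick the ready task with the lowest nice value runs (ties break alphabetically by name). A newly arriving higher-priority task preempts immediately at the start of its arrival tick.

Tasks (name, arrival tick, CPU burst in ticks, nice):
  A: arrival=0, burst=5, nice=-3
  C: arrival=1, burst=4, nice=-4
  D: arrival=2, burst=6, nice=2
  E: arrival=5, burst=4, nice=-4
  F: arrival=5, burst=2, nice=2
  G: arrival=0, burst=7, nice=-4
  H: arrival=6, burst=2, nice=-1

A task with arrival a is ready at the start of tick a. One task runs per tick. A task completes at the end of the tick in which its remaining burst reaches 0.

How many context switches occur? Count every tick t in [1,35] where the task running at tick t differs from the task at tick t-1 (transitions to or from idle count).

t=0: ready={A,G} → run G
t=1: ready={A,C,G} → run C
t=2: ready={A,C,D,G} → run C
t=3: ready={A,C,D,G} → run C
t=4: ready={A,C,D,G} → run C
t=5: ready={A,D,E,F,G} → run E
t=6: ready={A,D,E,F,G,H} → run E
t=7: ready={A,D,E,F,G,H} → run E
t=8: ready={A,D,E,F,G,H} → run E
t=9: ready={A,D,F,G,H} → run G
t=10: ready={A,D,F,G,H} → run G
t=11: ready={A,D,F,G,H} → run G
t=12: ready={A,D,F,G,H} → run G
t=13: ready={A,D,F,G,H} → run G
t=14: ready={A,D,F,G,H} → run G
t=15: ready={A,D,F,H} → run A
t=16: ready={A,D,F,H} → run A
t=17: ready={A,D,F,H} → run A
t=18: ready={A,D,F,H} → run A
t=19: ready={A,D,F,H} → run A
t=20: ready={D,F,H} → run H
t=21: ready={D,F,H} → run H
t=22: ready={D,F} → run D
t=23: ready={D,F} → run D
t=24: ready={D,F} → run D
t=25: ready={D,F} → run D
t=26: ready={D,F} → run D
t=27: ready={D,F} → run D
t=28: ready={F} → run F
t=29: ready={F} → run F
t=30: (idle)
t=31: (idle)
t=32: (idle)
t=33: (idle)
t=34: (idle)
t=35: (idle)

context switches = 8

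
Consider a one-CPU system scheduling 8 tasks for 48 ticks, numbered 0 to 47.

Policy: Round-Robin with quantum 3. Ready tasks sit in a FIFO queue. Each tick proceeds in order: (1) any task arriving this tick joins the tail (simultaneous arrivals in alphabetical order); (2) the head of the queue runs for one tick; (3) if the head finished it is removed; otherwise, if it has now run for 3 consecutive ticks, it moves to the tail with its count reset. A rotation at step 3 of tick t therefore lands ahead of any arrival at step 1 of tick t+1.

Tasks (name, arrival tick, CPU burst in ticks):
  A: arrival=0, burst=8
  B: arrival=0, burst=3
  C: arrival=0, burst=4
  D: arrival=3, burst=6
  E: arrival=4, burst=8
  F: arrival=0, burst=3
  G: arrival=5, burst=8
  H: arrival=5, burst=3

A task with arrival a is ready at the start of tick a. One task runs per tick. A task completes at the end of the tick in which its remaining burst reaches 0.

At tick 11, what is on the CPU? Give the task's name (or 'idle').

running at tick 11 = F

t=0: queue=[A,B,C,F] q_used=0 → run A
t=1: queue=[A,B,C,F] q_used=1 → run A
t=2: queue=[A,B,C,F] q_used=2 → run A
t=3: queue=[B,C,F,A,D] q_used=0 → run B
t=4: queue=[B,C,F,A,D,E] q_used=1 → run B
t=5: queue=[B,C,F,A,D,E,G,H] q_used=2 → run B
t=6: queue=[C,F,A,D,E,G,H] q_used=0 → run C
t=7: queue=[C,F,A,D,E,G,H] q_used=1 → run C
t=8: queue=[C,F,A,D,E,G,H] q_used=2 → run C
t=9: queue=[F,A,D,E,G,H,C] q_used=0 → run F
t=10: queue=[F,A,D,E,G,H,C] q_used=1 → run F
t=11: queue=[F,A,D,E,G,H,C] q_used=2 → run F
t=12: queue=[A,D,E,G,H,C] q_used=0 → run A
t=13: queue=[A,D,E,G,H,C] q_used=1 → run A
t=14: queue=[A,D,E,G,H,C] q_used=2 → run A
t=15: queue=[D,E,G,H,C,A] q_used=0 → run D
t=16: queue=[D,E,G,H,C,A] q_used=1 → run D
t=17: queue=[D,E,G,H,C,A] q_used=2 → run D
t=18: queue=[E,G,H,C,A,D] q_used=0 → run E
t=19: queue=[E,G,H,C,A,D] q_used=1 → run E
t=20: queue=[E,G,H,C,A,D] q_used=2 → run E
t=21: queue=[G,H,C,A,D,E] q_used=0 → run G
t=22: queue=[G,H,C,A,D,E] q_used=1 → run G
t=23: queue=[G,H,C,A,D,E] q_used=2 → run G
t=24: queue=[H,C,A,D,E,G] q_used=0 → run H
t=25: queue=[H,C,A,D,E,G] q_used=1 → run H
t=26: queue=[H,C,A,D,E,G] q_used=2 → run H
t=27: queue=[C,A,D,E,G] q_used=0 → run C
t=28: queue=[A,D,E,G] q_used=0 → run A
t=29: queue=[A,D,E,G] q_used=1 → run A
t=30: queue=[D,E,G] q_used=0 → run D
t=31: queue=[D,E,G] q_used=1 → run D
t=32: queue=[D,E,G] q_used=2 → run D
t=33: queue=[E,G] q_used=0 → run E
t=34: queue=[E,G] q_used=1 → run E
t=35: queue=[E,G] q_used=2 → run E
t=36: queue=[G,E] q_used=0 → run G
t=37: queue=[G,E] q_used=1 → run G
t=38: queue=[G,E] q_used=2 → run G
t=39: queue=[E,G] q_used=0 → run E
t=40: queue=[E,G] q_used=1 → run E
t=41: queue=[G] q_used=0 → run G
t=42: queue=[G] q_used=1 → run G
t=43: (idle)
t=44: (idle)
t=45: (idle)
t=46: (idle)
t=47: (idle)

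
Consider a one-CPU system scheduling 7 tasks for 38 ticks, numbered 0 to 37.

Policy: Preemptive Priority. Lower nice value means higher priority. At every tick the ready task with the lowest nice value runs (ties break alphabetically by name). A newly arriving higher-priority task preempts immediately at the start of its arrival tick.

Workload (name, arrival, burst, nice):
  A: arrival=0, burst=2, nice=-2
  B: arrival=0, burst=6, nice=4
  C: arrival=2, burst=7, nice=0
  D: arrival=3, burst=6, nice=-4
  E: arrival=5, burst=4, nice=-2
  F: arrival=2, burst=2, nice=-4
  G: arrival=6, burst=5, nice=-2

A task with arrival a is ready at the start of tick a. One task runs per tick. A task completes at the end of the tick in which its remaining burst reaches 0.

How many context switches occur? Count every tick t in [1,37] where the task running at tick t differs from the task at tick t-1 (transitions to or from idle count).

t=0: ready={A,B} → run A
t=1: ready={A,B} → run A
t=2: ready={B,C,F} → run F
t=3: ready={B,C,D,F} → run D
t=4: ready={B,C,D,F} → run D
t=5: ready={B,C,D,E,F} → run D
t=6: ready={B,C,D,E,F,G} → run D
t=7: ready={B,C,D,E,F,G} → run D
t=8: ready={B,C,D,E,F,G} → run D
t=9: ready={B,C,E,F,G} → run F
t=10: ready={B,C,E,G} → run E
t=11: ready={B,C,E,G} → run E
t=12: ready={B,C,E,G} → run E
t=13: ready={B,C,E,G} → run E
t=14: ready={B,C,G} → run G
t=15: ready={B,C,G} → run G
t=16: ready={B,C,G} → run G
t=17: ready={B,C,G} → run G
t=18: ready={B,C,G} → run G
t=19: ready={B,C} → run C
t=20: ready={B,C} → run C
t=21: ready={B,C} → run C
t=22: ready={B,C} → run C
t=23: ready={B,C} → run C
t=24: ready={B,C} → run C
t=25: ready={B,C} → run C
t=26: ready={B} → run B
t=27: ready={B} → run B
t=28: ready={B} → run B
t=29: ready={B} → run B
t=30: ready={B} → run B
t=31: ready={B} → run B
t=32: (idle)
t=33: (idle)
t=34: (idle)
t=35: (idle)
t=36: (idle)
t=37: (idle)

context switches = 8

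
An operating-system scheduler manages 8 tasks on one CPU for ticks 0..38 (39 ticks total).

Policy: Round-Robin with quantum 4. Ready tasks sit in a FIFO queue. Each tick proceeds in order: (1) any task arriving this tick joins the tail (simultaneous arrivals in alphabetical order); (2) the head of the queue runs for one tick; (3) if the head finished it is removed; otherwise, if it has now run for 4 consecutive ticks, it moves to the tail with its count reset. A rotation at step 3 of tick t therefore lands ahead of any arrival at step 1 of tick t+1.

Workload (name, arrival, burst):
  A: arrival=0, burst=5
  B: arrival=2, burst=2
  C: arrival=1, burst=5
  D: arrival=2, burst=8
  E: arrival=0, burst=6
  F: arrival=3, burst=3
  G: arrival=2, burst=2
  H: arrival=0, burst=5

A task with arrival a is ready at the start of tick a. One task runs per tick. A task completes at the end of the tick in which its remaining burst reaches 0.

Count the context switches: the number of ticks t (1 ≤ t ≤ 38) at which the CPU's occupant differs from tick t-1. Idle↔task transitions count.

context switches = 13

t=0: queue=[A,E,H] q_used=0 → run A
t=1: queue=[A,E,H,C] q_used=1 → run A
t=2: queue=[A,E,H,C,B,D,G] q_used=2 → run A
t=3: queue=[A,E,H,C,B,D,G,F] q_used=3 → run A
t=4: queue=[E,H,C,B,D,G,F,A] q_used=0 → run E
t=5: queue=[E,H,C,B,D,G,F,A] q_used=1 → run E
t=6: queue=[E,H,C,B,D,G,F,A] q_used=2 → run E
t=7: queue=[E,H,C,B,D,G,F,A] q_used=3 → run E
t=8: queue=[H,C,B,D,G,F,A,E] q_used=0 → run H
t=9: queue=[H,C,B,D,G,F,A,E] q_used=1 → run H
t=10: queue=[H,C,B,D,G,F,A,E] q_used=2 → run H
t=11: queue=[H,C,B,D,G,F,A,E] q_used=3 → run H
t=12: queue=[C,B,D,G,F,A,E,H] q_used=0 → run C
t=13: queue=[C,B,D,G,F,A,E,H] q_used=1 → run C
t=14: queue=[C,B,D,G,F,A,E,H] q_used=2 → run C
t=15: queue=[C,B,D,G,F,A,E,H] q_used=3 → run C
t=16: queue=[B,D,G,F,A,E,H,C] q_used=0 → run B
t=17: queue=[B,D,G,F,A,E,H,C] q_used=1 → run B
t=18: queue=[D,G,F,A,E,H,C] q_used=0 → run D
t=19: queue=[D,G,F,A,E,H,C] q_used=1 → run D
t=20: queue=[D,G,F,A,E,H,C] q_used=2 → run D
t=21: queue=[D,G,F,A,E,H,C] q_used=3 → run D
t=22: queue=[G,F,A,E,H,C,D] q_used=0 → run G
t=23: queue=[G,F,A,E,H,C,D] q_used=1 → run G
t=24: queue=[F,A,E,H,C,D] q_used=0 → run F
t=25: queue=[F,A,E,H,C,D] q_used=1 → run F
t=26: queue=[F,A,E,H,C,D] q_used=2 → run F
t=27: queue=[A,E,H,C,D] q_used=0 → run A
t=28: queue=[E,H,C,D] q_used=0 → run E
t=29: queue=[E,H,C,D] q_used=1 → run E
t=30: queue=[H,C,D] q_used=0 → run H
t=31: queue=[C,D] q_used=0 → run C
t=32: queue=[D] q_used=0 → run D
t=33: queue=[D] q_used=1 → run D
t=34: queue=[D] q_used=2 → run D
t=35: queue=[D] q_used=3 → run D
t=36: (idle)
t=37: (idle)
t=38: (idle)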